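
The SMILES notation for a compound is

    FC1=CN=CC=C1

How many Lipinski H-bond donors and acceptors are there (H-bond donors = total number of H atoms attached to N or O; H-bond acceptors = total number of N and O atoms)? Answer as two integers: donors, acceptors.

Donors: find every N or O and count the H atoms it carries.
  atom 4 (N): bond orders sum to 3 → 0 H
Lipinski HBD = 0.
Acceptors: N atoms = 1, O atoms = 0 → HBA = 1.

0, 1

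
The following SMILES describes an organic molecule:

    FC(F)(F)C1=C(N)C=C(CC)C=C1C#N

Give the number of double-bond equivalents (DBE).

6

Molecular formula: C10H9F3N2.
DoU = (2C + 2 + N − H − X) / 2, where X is the halogen count and O/S are ignored.
    = (2·10 + 2 + 2 − 9 − 3) / 2 = 12 / 2 = 6.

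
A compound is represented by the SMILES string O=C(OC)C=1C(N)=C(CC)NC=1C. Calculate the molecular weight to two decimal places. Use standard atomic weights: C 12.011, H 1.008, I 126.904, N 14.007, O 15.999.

First, the molecular formula is C9H14N2O2 (counting implicit H from valence).
  C: 9 × 12.011 = 108.099
  H: 14 × 1.008 = 14.112
  N: 2 × 14.007 = 28.014
  O: 2 × 15.999 = 31.998
Sum: 9×12.011 + 14×1.008 + 2×14.007 + 2×15.999 = 182.223 → 182.22 g/mol.

182.22 g/mol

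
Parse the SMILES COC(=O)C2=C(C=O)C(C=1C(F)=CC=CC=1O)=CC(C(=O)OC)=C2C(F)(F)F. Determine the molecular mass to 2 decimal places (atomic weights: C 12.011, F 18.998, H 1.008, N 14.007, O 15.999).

First, the molecular formula is C18H12F4O6 (counting implicit H from valence).
  C: 18 × 12.011 = 216.198
  F: 4 × 18.998 = 75.992
  H: 12 × 1.008 = 12.096
  O: 6 × 15.999 = 95.994
Sum: 18×12.011 + 4×18.998 + 12×1.008 + 6×15.999 = 400.280 → 400.28 g/mol.

400.28 g/mol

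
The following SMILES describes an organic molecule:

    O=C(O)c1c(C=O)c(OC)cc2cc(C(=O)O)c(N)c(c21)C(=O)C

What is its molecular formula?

Walk through each heavy atom and fill implicit hydrogens from standard valence (C 4, N 3, O 2, S 2, halogen 1); for lowercase aromatic atoms, an aromatic c carries 1 H when it has two neighbours and 0 H with three, and aromatic n carries 0 H:
  atom 1: O, bond orders sum to 2 (valence 2) → 0 H
  atom 2: C, bond orders sum to 4 (valence 4) → 0 H
  atom 3: O, bond orders sum to 1 (valence 2) → 1 H
  atom 4: aromatic c, 3 neighbours → 0 H
  atom 5: aromatic c, 3 neighbours → 0 H
  atom 6: C, bond orders sum to 3 (valence 4) → 1 H
  atom 7: O, bond orders sum to 2 (valence 2) → 0 H
  atom 8: aromatic c, 3 neighbours → 0 H
  atom 9: O, bond orders sum to 2 (valence 2) → 0 H
  atom 10: C, bond orders sum to 1 (valence 4) → 3 H
  atom 11: aromatic c, 2 neighbours → 1 H
  atom 12: aromatic c, 3 neighbours → 0 H
  atom 13: aromatic c, 2 neighbours → 1 H
  atom 14: aromatic c, 3 neighbours → 0 H
  atom 15: C, bond orders sum to 4 (valence 4) → 0 H
  atom 16: O, bond orders sum to 2 (valence 2) → 0 H
  atom 17: O, bond orders sum to 1 (valence 2) → 1 H
  atom 18: aromatic c, 3 neighbours → 0 H
  atom 19: N, bond orders sum to 1 (valence 3) → 2 H
  atom 20: aromatic c, 3 neighbours → 0 H
  atom 21: aromatic c, 3 neighbours → 0 H
  atom 22: C, bond orders sum to 4 (valence 4) → 0 H
  atom 23: O, bond orders sum to 2 (valence 2) → 0 H
  atom 24: C, bond orders sum to 1 (valence 4) → 3 H
Totals → C:16, H:13, N:1, O:7.
In Hill order: C16H13NO7.

C16H13NO7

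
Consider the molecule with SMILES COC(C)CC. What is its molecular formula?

Walk through each heavy atom and fill implicit hydrogens from standard valence (C 4, N 3, O 2, S 2, halogen 1):
  atom 1: C, bond orders sum to 1 (valence 4) → 3 H
  atom 2: O, bond orders sum to 2 (valence 2) → 0 H
  atom 3: C, bond orders sum to 3 (valence 4) → 1 H
  atom 4: C, bond orders sum to 1 (valence 4) → 3 H
  atom 5: C, bond orders sum to 2 (valence 4) → 2 H
  atom 6: C, bond orders sum to 1 (valence 4) → 3 H
Totals → C:5, H:12, O:1.

C5H12O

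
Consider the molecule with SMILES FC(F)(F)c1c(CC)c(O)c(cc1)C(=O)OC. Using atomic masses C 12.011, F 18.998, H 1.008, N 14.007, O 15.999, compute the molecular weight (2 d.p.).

First, the molecular formula is C11H11F3O3 (counting implicit H from valence).
  C: 11 × 12.011 = 132.121
  F: 3 × 18.998 = 56.994
  H: 11 × 1.008 = 11.088
  O: 3 × 15.999 = 47.997
Sum: 11×12.011 + 3×18.998 + 11×1.008 + 3×15.999 = 248.200 → 248.20 g/mol.

248.20 g/mol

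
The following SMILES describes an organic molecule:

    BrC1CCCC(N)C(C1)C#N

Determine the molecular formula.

Walk through each heavy atom and fill implicit hydrogens from standard valence (C 4, N 3, O 2, S 2, halogen 1):
  atom 1: Br (halogen, monovalent) → 0 H
  atom 2: C, bond orders sum to 3 (valence 4) → 1 H
  atom 3: C, bond orders sum to 2 (valence 4) → 2 H
  atom 4: C, bond orders sum to 2 (valence 4) → 2 H
  atom 5: C, bond orders sum to 2 (valence 4) → 2 H
  atom 6: C, bond orders sum to 3 (valence 4) → 1 H
  atom 7: N, bond orders sum to 1 (valence 3) → 2 H
  atom 8: C, bond orders sum to 3 (valence 4) → 1 H
  atom 9: C, bond orders sum to 2 (valence 4) → 2 H
  atom 10: C, bond orders sum to 4 (valence 4) → 0 H
  atom 11: N, bond orders sum to 3 (valence 3) → 0 H
Totals → C:8, H:13, Br:1, N:2.
In Hill order: C8H13BrN2.

C8H13BrN2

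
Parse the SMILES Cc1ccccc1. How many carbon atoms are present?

Count every carbon token in the SMILES (each C, including those in ring-closure positions and inside branches).
Carbon count: 7.

7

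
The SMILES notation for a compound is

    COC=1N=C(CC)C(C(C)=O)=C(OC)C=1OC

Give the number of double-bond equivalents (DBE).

Degree of unsaturation = (number of rings) + (number of π bonds).
Ring closures in the SMILES: 1.
π bonds: 4 double bonds (each 1 DoU) → 4 DoU from unsaturation.
Total DoU = 1 + 4 = 5.

5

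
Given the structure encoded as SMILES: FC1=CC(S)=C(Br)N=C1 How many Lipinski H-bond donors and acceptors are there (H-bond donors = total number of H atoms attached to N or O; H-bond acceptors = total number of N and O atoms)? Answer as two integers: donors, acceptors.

Donors: find every N or O and count the H atoms it carries.
  atom 8 (N): bond orders sum to 3 → 0 H
Lipinski HBD = 0.
Acceptors: N atoms = 1, O atoms = 0 → HBA = 1.

0, 1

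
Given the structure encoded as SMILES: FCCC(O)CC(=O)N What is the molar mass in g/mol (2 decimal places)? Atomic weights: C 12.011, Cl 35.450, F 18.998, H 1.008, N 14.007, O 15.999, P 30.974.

First, the molecular formula is C5H10FNO2 (counting implicit H from valence).
  C: 5 × 12.011 = 60.055
  F: 1 × 18.998 = 18.998
  H: 10 × 1.008 = 10.080
  N: 1 × 14.007 = 14.007
  O: 2 × 15.999 = 31.998
Sum: 5×12.011 + 1×18.998 + 10×1.008 + 1×14.007 + 2×15.999 = 135.138 → 135.14 g/mol.

135.14 g/mol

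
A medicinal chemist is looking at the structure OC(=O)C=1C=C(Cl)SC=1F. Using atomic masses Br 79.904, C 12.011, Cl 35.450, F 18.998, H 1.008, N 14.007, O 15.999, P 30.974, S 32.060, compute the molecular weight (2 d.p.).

180.58 g/mol

First, the molecular formula is C5H2ClFO2S (counting implicit H from valence).
  C: 5 × 12.011 = 60.055
  Cl: 1 × 35.450 = 35.450
  F: 1 × 18.998 = 18.998
  H: 2 × 1.008 = 2.016
  O: 2 × 15.999 = 31.998
  S: 1 × 32.060 = 32.060
Sum: 5×12.011 + 1×35.450 + 1×18.998 + 2×1.008 + 2×15.999 + 1×32.060 = 180.577 → 180.58 g/mol.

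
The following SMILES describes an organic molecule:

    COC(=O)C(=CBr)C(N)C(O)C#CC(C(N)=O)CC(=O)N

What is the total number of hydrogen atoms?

Walk through each heavy atom and fill implicit hydrogens from standard valence (C 4, N 3, O 2, S 2, halogen 1):
  atom 1: C, bond orders sum to 1 (valence 4) → 3 H
  atom 2: O, bond orders sum to 2 (valence 2) → 0 H
  atom 3: C, bond orders sum to 4 (valence 4) → 0 H
  atom 4: O, bond orders sum to 2 (valence 2) → 0 H
  atom 5: C, bond orders sum to 4 (valence 4) → 0 H
  atom 6: C, bond orders sum to 3 (valence 4) → 1 H
  atom 7: Br (halogen, monovalent) → 0 H
  atom 8: C, bond orders sum to 3 (valence 4) → 1 H
  atom 9: N, bond orders sum to 1 (valence 3) → 2 H
  atom 10: C, bond orders sum to 3 (valence 4) → 1 H
  atom 11: O, bond orders sum to 1 (valence 2) → 1 H
  atom 12: C, bond orders sum to 4 (valence 4) → 0 H
  atom 13: C, bond orders sum to 4 (valence 4) → 0 H
  atom 14: C, bond orders sum to 3 (valence 4) → 1 H
  atom 15: C, bond orders sum to 4 (valence 4) → 0 H
  atom 16: N, bond orders sum to 1 (valence 3) → 2 H
  atom 17: O, bond orders sum to 2 (valence 2) → 0 H
  atom 18: C, bond orders sum to 2 (valence 4) → 2 H
  atom 19: C, bond orders sum to 4 (valence 4) → 0 H
  atom 20: O, bond orders sum to 2 (valence 2) → 0 H
  atom 21: N, bond orders sum to 1 (valence 3) → 2 H
Total hydrogens: 16.

16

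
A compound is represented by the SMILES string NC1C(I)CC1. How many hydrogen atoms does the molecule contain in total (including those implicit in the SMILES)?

Walk through each heavy atom and fill implicit hydrogens from standard valence (C 4, N 3, O 2, S 2, halogen 1):
  atom 1: N, bond orders sum to 1 (valence 3) → 2 H
  atom 2: C, bond orders sum to 3 (valence 4) → 1 H
  atom 3: C, bond orders sum to 3 (valence 4) → 1 H
  atom 4: I (halogen, monovalent) → 0 H
  atom 5: C, bond orders sum to 2 (valence 4) → 2 H
  atom 6: C, bond orders sum to 2 (valence 4) → 2 H
Total hydrogens: 8.

8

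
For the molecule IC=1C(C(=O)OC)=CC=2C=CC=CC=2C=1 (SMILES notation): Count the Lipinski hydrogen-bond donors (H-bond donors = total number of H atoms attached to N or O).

0

Donors: find every N or O and count the H atoms it carries.
  atom 5 (O): bond orders sum to 2 → 0 H
  atom 6 (O): bond orders sum to 2 → 0 H
Lipinski HBD = 0.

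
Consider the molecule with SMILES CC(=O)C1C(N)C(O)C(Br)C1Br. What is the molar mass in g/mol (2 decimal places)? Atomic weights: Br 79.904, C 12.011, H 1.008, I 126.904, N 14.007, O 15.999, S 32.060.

300.98 g/mol

First, the molecular formula is C7H11Br2NO2 (counting implicit H from valence).
  Br: 2 × 79.904 = 159.808
  C: 7 × 12.011 = 84.077
  H: 11 × 1.008 = 11.088
  N: 1 × 14.007 = 14.007
  O: 2 × 15.999 = 31.998
Sum: 2×79.904 + 7×12.011 + 11×1.008 + 1×14.007 + 2×15.999 = 300.978 → 300.98 g/mol.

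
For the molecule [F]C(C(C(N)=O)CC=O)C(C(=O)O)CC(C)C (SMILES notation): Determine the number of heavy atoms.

17

Every atom symbol written in the SMILES (organic subset) is one heavy atom; implicit H are not written.
Heavy atoms by element → C:11, F:1, N:1, O:4.
Total: 17.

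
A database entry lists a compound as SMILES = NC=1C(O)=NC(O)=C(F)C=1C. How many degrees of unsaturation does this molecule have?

Degree of unsaturation = (number of rings) + (number of π bonds).
Ring closures in the SMILES: 1.
π bonds: 3 double bonds (each 1 DoU) → 3 DoU from unsaturation.
Total DoU = 1 + 3 = 4.

4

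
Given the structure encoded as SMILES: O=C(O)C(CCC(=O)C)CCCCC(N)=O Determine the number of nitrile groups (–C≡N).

0

Scan the SMILES for the nitrile motif — none present.
Groups that are present: 1 amide, 1 carboxylic acid, 1 ketone.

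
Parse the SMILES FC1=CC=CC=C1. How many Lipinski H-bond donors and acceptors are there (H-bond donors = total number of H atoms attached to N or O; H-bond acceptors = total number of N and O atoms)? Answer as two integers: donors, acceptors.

Donors: find every N or O and count the H atoms it carries.
  (no N or O atoms present)
Lipinski HBD = 0.
Acceptors: N atoms = 0, O atoms = 0 → HBA = 0.

0, 0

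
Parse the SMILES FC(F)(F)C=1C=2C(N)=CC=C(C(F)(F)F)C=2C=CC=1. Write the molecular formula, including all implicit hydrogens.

C12H7F6N

Walk through each heavy atom and fill implicit hydrogens from standard valence (C 4, N 3, O 2, S 2, halogen 1):
  atom 1: F (halogen, monovalent) → 0 H
  atom 2: C, bond orders sum to 4 (valence 4) → 0 H
  atom 3: F (halogen, monovalent) → 0 H
  atom 4: F (halogen, monovalent) → 0 H
  atom 5: C, bond orders sum to 4 (valence 4) → 0 H
  atom 6: C, bond orders sum to 4 (valence 4) → 0 H
  atom 7: C, bond orders sum to 4 (valence 4) → 0 H
  atom 8: N, bond orders sum to 1 (valence 3) → 2 H
  atom 9: C, bond orders sum to 3 (valence 4) → 1 H
  atom 10: C, bond orders sum to 3 (valence 4) → 1 H
  atom 11: C, bond orders sum to 4 (valence 4) → 0 H
  atom 12: C, bond orders sum to 4 (valence 4) → 0 H
  atom 13: F (halogen, monovalent) → 0 H
  atom 14: F (halogen, monovalent) → 0 H
  atom 15: F (halogen, monovalent) → 0 H
  atom 16: C, bond orders sum to 4 (valence 4) → 0 H
  atom 17: C, bond orders sum to 3 (valence 4) → 1 H
  atom 18: C, bond orders sum to 3 (valence 4) → 1 H
  atom 19: C, bond orders sum to 3 (valence 4) → 1 H
Totals → C:12, H:7, F:6, N:1.
In Hill order: C12H7F6N.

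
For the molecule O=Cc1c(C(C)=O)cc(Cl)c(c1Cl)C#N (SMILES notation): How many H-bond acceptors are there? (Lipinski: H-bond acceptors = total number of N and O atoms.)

N atoms: 1; O atoms: 2.
Lipinski HBA = 1 + 2 = 3.

3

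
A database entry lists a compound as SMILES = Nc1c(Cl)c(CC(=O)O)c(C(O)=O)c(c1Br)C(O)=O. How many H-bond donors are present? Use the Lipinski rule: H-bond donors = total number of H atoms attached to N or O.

5

Donors: find every N or O and count the H atoms it carries.
  atom 1 (N): bond orders sum to 1 → 2 H
  atom 8 (O): bond orders sum to 2 → 0 H
  atom 9 (O): bond orders sum to 1 → 1 H
  atom 12 (O): bond orders sum to 1 → 1 H
  atom 13 (O): bond orders sum to 2 → 0 H
  atom 18 (O): bond orders sum to 1 → 1 H
  atom 19 (O): bond orders sum to 2 → 0 H
Lipinski HBD = 5.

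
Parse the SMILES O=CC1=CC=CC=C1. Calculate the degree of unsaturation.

Molecular formula: C7H6O.
DoU = (2C + 2 + N − H − X) / 2, where X is the halogen count and O/S are ignored.
    = (2·7 + 2 + 0 − 6 − 0) / 2 = 10 / 2 = 5.

5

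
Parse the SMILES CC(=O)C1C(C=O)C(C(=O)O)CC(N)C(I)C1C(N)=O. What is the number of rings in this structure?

In SMILES, each pair of matching ring-closure digits denotes one ring-closing bond; the number of such bonds equals the number of independent rings.
Ring-closure bonds here: 1.

1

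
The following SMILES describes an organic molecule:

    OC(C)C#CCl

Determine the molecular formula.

C4H5ClO

Walk through each heavy atom and fill implicit hydrogens from standard valence (C 4, N 3, O 2, S 2, halogen 1):
  atom 1: O, bond orders sum to 1 (valence 2) → 1 H
  atom 2: C, bond orders sum to 3 (valence 4) → 1 H
  atom 3: C, bond orders sum to 1 (valence 4) → 3 H
  atom 4: C, bond orders sum to 4 (valence 4) → 0 H
  atom 5: C, bond orders sum to 4 (valence 4) → 0 H
  atom 6: Cl (halogen, monovalent) → 0 H
Totals → C:4, H:5, Cl:1, O:1.
In Hill order: C4H5ClO.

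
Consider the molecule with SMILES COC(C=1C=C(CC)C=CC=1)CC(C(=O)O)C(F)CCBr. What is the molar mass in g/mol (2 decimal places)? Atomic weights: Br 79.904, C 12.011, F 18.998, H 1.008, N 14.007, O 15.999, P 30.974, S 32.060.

361.25 g/mol

First, the molecular formula is C16H22BrFO3 (counting implicit H from valence).
  Br: 1 × 79.904 = 79.904
  C: 16 × 12.011 = 192.176
  F: 1 × 18.998 = 18.998
  H: 22 × 1.008 = 22.176
  O: 3 × 15.999 = 47.997
Sum: 1×79.904 + 16×12.011 + 1×18.998 + 22×1.008 + 3×15.999 = 361.251 → 361.25 g/mol.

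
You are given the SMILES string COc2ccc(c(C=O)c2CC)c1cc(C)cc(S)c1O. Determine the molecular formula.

Walk through each heavy atom and fill implicit hydrogens from standard valence (C 4, N 3, O 2, S 2, halogen 1); for lowercase aromatic atoms, an aromatic c carries 1 H when it has two neighbours and 0 H with three, and aromatic n carries 0 H:
  atom 1: C, bond orders sum to 1 (valence 4) → 3 H
  atom 2: O, bond orders sum to 2 (valence 2) → 0 H
  atom 3: aromatic c, 3 neighbours → 0 H
  atom 4: aromatic c, 2 neighbours → 1 H
  atom 5: aromatic c, 2 neighbours → 1 H
  atom 6: aromatic c, 3 neighbours → 0 H
  atom 7: aromatic c, 3 neighbours → 0 H
  atom 8: C, bond orders sum to 3 (valence 4) → 1 H
  atom 9: O, bond orders sum to 2 (valence 2) → 0 H
  atom 10: aromatic c, 3 neighbours → 0 H
  atom 11: C, bond orders sum to 2 (valence 4) → 2 H
  atom 12: C, bond orders sum to 1 (valence 4) → 3 H
  atom 13: aromatic c, 3 neighbours → 0 H
  atom 14: aromatic c, 2 neighbours → 1 H
  atom 15: aromatic c, 3 neighbours → 0 H
  atom 16: C, bond orders sum to 1 (valence 4) → 3 H
  atom 17: aromatic c, 2 neighbours → 1 H
  atom 18: aromatic c, 3 neighbours → 0 H
  atom 19: S, bond orders sum to 1 (valence 2) → 1 H
  atom 20: aromatic c, 3 neighbours → 0 H
  atom 21: O, bond orders sum to 1 (valence 2) → 1 H
Totals → C:17, H:18, O:3, S:1.
In Hill order: C17H18O3S.

C17H18O3S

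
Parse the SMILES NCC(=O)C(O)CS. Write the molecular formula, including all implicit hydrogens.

C4H9NO2S

Walk through each heavy atom and fill implicit hydrogens from standard valence (C 4, N 3, O 2, S 2, halogen 1):
  atom 1: N, bond orders sum to 1 (valence 3) → 2 H
  atom 2: C, bond orders sum to 2 (valence 4) → 2 H
  atom 3: C, bond orders sum to 4 (valence 4) → 0 H
  atom 4: O, bond orders sum to 2 (valence 2) → 0 H
  atom 5: C, bond orders sum to 3 (valence 4) → 1 H
  atom 6: O, bond orders sum to 1 (valence 2) → 1 H
  atom 7: C, bond orders sum to 2 (valence 4) → 2 H
  atom 8: S, bond orders sum to 1 (valence 2) → 1 H
Totals → C:4, H:9, N:1, O:2, S:1.
In Hill order: C4H9NO2S.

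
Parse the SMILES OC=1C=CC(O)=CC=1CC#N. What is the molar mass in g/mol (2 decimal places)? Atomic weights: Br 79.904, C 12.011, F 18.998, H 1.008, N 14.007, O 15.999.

First, the molecular formula is C8H7NO2 (counting implicit H from valence).
  C: 8 × 12.011 = 96.088
  H: 7 × 1.008 = 7.056
  N: 1 × 14.007 = 14.007
  O: 2 × 15.999 = 31.998
Sum: 8×12.011 + 7×1.008 + 1×14.007 + 2×15.999 = 149.149 → 149.15 g/mol.

149.15 g/mol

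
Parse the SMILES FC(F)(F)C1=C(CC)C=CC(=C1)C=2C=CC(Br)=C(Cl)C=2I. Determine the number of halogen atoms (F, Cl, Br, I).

6

Halogen atoms appear at heavy-atom positions 1, 3, 4, 17, 19, 21 (1×Br, 1×Cl, 3×F, 1×I).
Halogen count: 6.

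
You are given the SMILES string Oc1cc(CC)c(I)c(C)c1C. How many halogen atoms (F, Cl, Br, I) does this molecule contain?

Halogen atoms appear at heavy-atom position 8 (1×I).
Other groups present: 1 hydroxyl.
Halogen count: 1.

1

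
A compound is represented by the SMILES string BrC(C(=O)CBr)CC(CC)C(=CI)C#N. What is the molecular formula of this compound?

C10H12Br2INO

Walk through each heavy atom and fill implicit hydrogens from standard valence (C 4, N 3, O 2, S 2, halogen 1):
  atom 1: Br (halogen, monovalent) → 0 H
  atom 2: C, bond orders sum to 3 (valence 4) → 1 H
  atom 3: C, bond orders sum to 4 (valence 4) → 0 H
  atom 4: O, bond orders sum to 2 (valence 2) → 0 H
  atom 5: C, bond orders sum to 2 (valence 4) → 2 H
  atom 6: Br (halogen, monovalent) → 0 H
  atom 7: C, bond orders sum to 2 (valence 4) → 2 H
  atom 8: C, bond orders sum to 3 (valence 4) → 1 H
  atom 9: C, bond orders sum to 2 (valence 4) → 2 H
  atom 10: C, bond orders sum to 1 (valence 4) → 3 H
  atom 11: C, bond orders sum to 4 (valence 4) → 0 H
  atom 12: C, bond orders sum to 3 (valence 4) → 1 H
  atom 13: I (halogen, monovalent) → 0 H
  atom 14: C, bond orders sum to 4 (valence 4) → 0 H
  atom 15: N, bond orders sum to 3 (valence 3) → 0 H
Totals → C:10, H:12, Br:2, I:1, N:1, O:1.
In Hill order: C10H12Br2INO.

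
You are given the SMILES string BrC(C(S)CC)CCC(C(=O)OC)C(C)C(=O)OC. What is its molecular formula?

Walk through each heavy atom and fill implicit hydrogens from standard valence (C 4, N 3, O 2, S 2, halogen 1):
  atom 1: Br (halogen, monovalent) → 0 H
  atom 2: C, bond orders sum to 3 (valence 4) → 1 H
  atom 3: C, bond orders sum to 3 (valence 4) → 1 H
  atom 4: S, bond orders sum to 1 (valence 2) → 1 H
  atom 5: C, bond orders sum to 2 (valence 4) → 2 H
  atom 6: C, bond orders sum to 1 (valence 4) → 3 H
  atom 7: C, bond orders sum to 2 (valence 4) → 2 H
  atom 8: C, bond orders sum to 2 (valence 4) → 2 H
  atom 9: C, bond orders sum to 3 (valence 4) → 1 H
  atom 10: C, bond orders sum to 4 (valence 4) → 0 H
  atom 11: O, bond orders sum to 2 (valence 2) → 0 H
  atom 12: O, bond orders sum to 2 (valence 2) → 0 H
  atom 13: C, bond orders sum to 1 (valence 4) → 3 H
  atom 14: C, bond orders sum to 3 (valence 4) → 1 H
  atom 15: C, bond orders sum to 1 (valence 4) → 3 H
  atom 16: C, bond orders sum to 4 (valence 4) → 0 H
  atom 17: O, bond orders sum to 2 (valence 2) → 0 H
  atom 18: O, bond orders sum to 2 (valence 2) → 0 H
  atom 19: C, bond orders sum to 1 (valence 4) → 3 H
Totals → C:13, H:23, Br:1, O:4, S:1.

C13H23BrO4S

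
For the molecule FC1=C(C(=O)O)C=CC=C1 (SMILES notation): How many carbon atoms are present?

7

Count every carbon token in the SMILES (each C, including those in ring-closure positions and inside branches).
Carbon count: 7.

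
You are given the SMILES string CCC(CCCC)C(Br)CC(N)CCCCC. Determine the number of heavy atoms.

17

Every atom symbol written in the SMILES (organic subset) is one heavy atom; implicit H are not written.
Heavy atoms by element → Br:1, C:15, N:1.
Total: 17.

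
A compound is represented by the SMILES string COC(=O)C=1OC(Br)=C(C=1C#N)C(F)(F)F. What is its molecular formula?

C8H3BrF3NO3

Walk through each heavy atom and fill implicit hydrogens from standard valence (C 4, N 3, O 2, S 2, halogen 1):
  atom 1: C, bond orders sum to 1 (valence 4) → 3 H
  atom 2: O, bond orders sum to 2 (valence 2) → 0 H
  atom 3: C, bond orders sum to 4 (valence 4) → 0 H
  atom 4: O, bond orders sum to 2 (valence 2) → 0 H
  atom 5: C, bond orders sum to 4 (valence 4) → 0 H
  atom 6: O, bond orders sum to 2 (valence 2) → 0 H
  atom 7: C, bond orders sum to 4 (valence 4) → 0 H
  atom 8: Br (halogen, monovalent) → 0 H
  atom 9: C, bond orders sum to 4 (valence 4) → 0 H
  atom 10: C, bond orders sum to 4 (valence 4) → 0 H
  atom 11: C, bond orders sum to 4 (valence 4) → 0 H
  atom 12: N, bond orders sum to 3 (valence 3) → 0 H
  atom 13: C, bond orders sum to 4 (valence 4) → 0 H
  atom 14: F (halogen, monovalent) → 0 H
  atom 15: F (halogen, monovalent) → 0 H
  atom 16: F (halogen, monovalent) → 0 H
Totals → C:8, H:3, Br:1, F:3, N:1, O:3.
In Hill order: C8H3BrF3NO3.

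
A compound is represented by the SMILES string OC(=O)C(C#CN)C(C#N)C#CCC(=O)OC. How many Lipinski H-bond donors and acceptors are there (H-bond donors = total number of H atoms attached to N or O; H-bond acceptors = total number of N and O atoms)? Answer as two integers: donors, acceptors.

3, 6

Donors: find every N or O and count the H atoms it carries.
  atom 1 (O): bond orders sum to 1 → 1 H
  atom 3 (O): bond orders sum to 2 → 0 H
  atom 7 (N): bond orders sum to 1 → 2 H
  atom 10 (N): bond orders sum to 3 → 0 H
  atom 15 (O): bond orders sum to 2 → 0 H
  atom 16 (O): bond orders sum to 2 → 0 H
Lipinski HBD = 3.
Acceptors: N atoms = 2, O atoms = 4 → HBA = 6.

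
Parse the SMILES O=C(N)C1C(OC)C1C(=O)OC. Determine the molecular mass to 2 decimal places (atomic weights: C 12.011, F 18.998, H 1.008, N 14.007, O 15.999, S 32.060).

First, the molecular formula is C7H11NO4 (counting implicit H from valence).
  C: 7 × 12.011 = 84.077
  H: 11 × 1.008 = 11.088
  N: 1 × 14.007 = 14.007
  O: 4 × 15.999 = 63.996
Sum: 7×12.011 + 11×1.008 + 1×14.007 + 4×15.999 = 173.168 → 173.17 g/mol.

173.17 g/mol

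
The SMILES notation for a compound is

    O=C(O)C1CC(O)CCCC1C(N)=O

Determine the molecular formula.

Walk through each heavy atom and fill implicit hydrogens from standard valence (C 4, N 3, O 2, S 2, halogen 1):
  atom 1: O, bond orders sum to 2 (valence 2) → 0 H
  atom 2: C, bond orders sum to 4 (valence 4) → 0 H
  atom 3: O, bond orders sum to 1 (valence 2) → 1 H
  atom 4: C, bond orders sum to 3 (valence 4) → 1 H
  atom 5: C, bond orders sum to 2 (valence 4) → 2 H
  atom 6: C, bond orders sum to 3 (valence 4) → 1 H
  atom 7: O, bond orders sum to 1 (valence 2) → 1 H
  atom 8: C, bond orders sum to 2 (valence 4) → 2 H
  atom 9: C, bond orders sum to 2 (valence 4) → 2 H
  atom 10: C, bond orders sum to 2 (valence 4) → 2 H
  atom 11: C, bond orders sum to 3 (valence 4) → 1 H
  atom 12: C, bond orders sum to 4 (valence 4) → 0 H
  atom 13: N, bond orders sum to 1 (valence 3) → 2 H
  atom 14: O, bond orders sum to 2 (valence 2) → 0 H
Totals → C:9, H:15, N:1, O:4.
In Hill order: C9H15NO4.

C9H15NO4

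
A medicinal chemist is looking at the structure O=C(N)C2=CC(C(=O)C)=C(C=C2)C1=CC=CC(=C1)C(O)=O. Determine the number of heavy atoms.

21

Every atom symbol written in the SMILES (organic subset) is one heavy atom; implicit H are not written.
Heavy atoms by element → C:16, N:1, O:4.
Total: 21.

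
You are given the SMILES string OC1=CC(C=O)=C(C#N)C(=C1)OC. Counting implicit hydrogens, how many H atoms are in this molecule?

Walk through each heavy atom and fill implicit hydrogens from standard valence (C 4, N 3, O 2, S 2, halogen 1):
  atom 1: O, bond orders sum to 1 (valence 2) → 1 H
  atom 2: C, bond orders sum to 4 (valence 4) → 0 H
  atom 3: C, bond orders sum to 3 (valence 4) → 1 H
  atom 4: C, bond orders sum to 4 (valence 4) → 0 H
  atom 5: C, bond orders sum to 3 (valence 4) → 1 H
  atom 6: O, bond orders sum to 2 (valence 2) → 0 H
  atom 7: C, bond orders sum to 4 (valence 4) → 0 H
  atom 8: C, bond orders sum to 4 (valence 4) → 0 H
  atom 9: N, bond orders sum to 3 (valence 3) → 0 H
  atom 10: C, bond orders sum to 4 (valence 4) → 0 H
  atom 11: C, bond orders sum to 3 (valence 4) → 1 H
  atom 12: O, bond orders sum to 2 (valence 2) → 0 H
  atom 13: C, bond orders sum to 1 (valence 4) → 3 H
Total hydrogens: 7.

7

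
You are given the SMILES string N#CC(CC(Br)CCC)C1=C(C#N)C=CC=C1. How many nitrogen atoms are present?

2

Scan the SMILES for N atoms (remember two-letter symbols like Cl and Br are single atoms).
Nitrogen count: 2.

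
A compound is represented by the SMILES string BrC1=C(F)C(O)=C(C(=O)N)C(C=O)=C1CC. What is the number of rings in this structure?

In SMILES, each pair of matching ring-closure digits denotes one ring-closing bond; the number of such bonds equals the number of independent rings.
Ring-closure bonds here: 1.

1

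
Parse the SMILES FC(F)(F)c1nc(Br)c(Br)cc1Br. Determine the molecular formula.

C6HBr3F3N

Walk through each heavy atom and fill implicit hydrogens from standard valence (C 4, N 3, O 2, S 2, halogen 1); for lowercase aromatic atoms, an aromatic c carries 1 H when it has two neighbours and 0 H with three, and aromatic n carries 0 H:
  atom 1: F (halogen, monovalent) → 0 H
  atom 2: C, bond orders sum to 4 (valence 4) → 0 H
  atom 3: F (halogen, monovalent) → 0 H
  atom 4: F (halogen, monovalent) → 0 H
  atom 5: aromatic c, 3 neighbours → 0 H
  atom 6: aromatic n, 2 neighbours → 0 H
  atom 7: aromatic c, 3 neighbours → 0 H
  atom 8: Br (halogen, monovalent) → 0 H
  atom 9: aromatic c, 3 neighbours → 0 H
  atom 10: Br (halogen, monovalent) → 0 H
  atom 11: aromatic c, 2 neighbours → 1 H
  atom 12: aromatic c, 3 neighbours → 0 H
  atom 13: Br (halogen, monovalent) → 0 H
Totals → C:6, H:1, Br:3, F:3, N:1.
In Hill order: C6HBr3F3N.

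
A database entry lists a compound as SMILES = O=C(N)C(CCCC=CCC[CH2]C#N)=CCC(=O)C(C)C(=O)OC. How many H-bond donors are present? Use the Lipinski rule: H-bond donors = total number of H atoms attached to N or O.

Donors: find every N or O and count the H atoms it carries.
  atom 1 (O): bond orders sum to 2 → 0 H
  atom 3 (N): bond orders sum to 1 → 2 H
  atom 14 (N): bond orders sum to 3 → 0 H
  atom 18 (O): bond orders sum to 2 → 0 H
  atom 22 (O): bond orders sum to 2 → 0 H
  atom 23 (O): bond orders sum to 2 → 0 H
Lipinski HBD = 2.

2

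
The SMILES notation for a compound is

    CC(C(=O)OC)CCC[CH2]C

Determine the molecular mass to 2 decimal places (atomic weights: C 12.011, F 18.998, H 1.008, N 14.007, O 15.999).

158.24 g/mol

First, the molecular formula is C9H18O2 (counting implicit H from valence).
  C: 9 × 12.011 = 108.099
  H: 18 × 1.008 = 18.144
  O: 2 × 15.999 = 31.998
Sum: 9×12.011 + 18×1.008 + 2×15.999 = 158.241 → 158.24 g/mol.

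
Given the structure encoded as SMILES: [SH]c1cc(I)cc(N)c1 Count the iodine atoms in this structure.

Scan the SMILES for I atoms (remember two-letter symbols like Cl and Br are single atoms).
Iodine count: 1.

1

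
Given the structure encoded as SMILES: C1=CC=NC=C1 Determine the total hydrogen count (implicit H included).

5

Walk through each heavy atom and fill implicit hydrogens from standard valence (C 4, N 3, O 2, S 2, halogen 1):
  atom 1: C, bond orders sum to 3 (valence 4) → 1 H
  atom 2: C, bond orders sum to 3 (valence 4) → 1 H
  atom 3: C, bond orders sum to 3 (valence 4) → 1 H
  atom 4: N, bond orders sum to 3 (valence 3) → 0 H
  atom 5: C, bond orders sum to 3 (valence 4) → 1 H
  atom 6: C, bond orders sum to 3 (valence 4) → 1 H
Total hydrogens: 5.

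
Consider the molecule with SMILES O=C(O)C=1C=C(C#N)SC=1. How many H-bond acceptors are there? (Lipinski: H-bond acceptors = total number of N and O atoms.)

3

N atoms: 1; O atoms: 2.
Lipinski HBA = 1 + 2 = 3.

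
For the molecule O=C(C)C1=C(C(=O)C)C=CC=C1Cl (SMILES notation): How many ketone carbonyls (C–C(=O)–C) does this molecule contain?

2

The ketone motif appears at heavy-atom positions 2, 6 in the SMILES.
Ketone count: 2.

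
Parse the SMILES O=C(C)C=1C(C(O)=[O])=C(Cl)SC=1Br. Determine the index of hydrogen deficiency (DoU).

5

Molecular formula: C7H4BrClO3S.
DoU = (2C + 2 + N − H − X) / 2, where X is the halogen count and O/S are ignored.
    = (2·7 + 2 + 0 − 4 − 2) / 2 = 10 / 2 = 5.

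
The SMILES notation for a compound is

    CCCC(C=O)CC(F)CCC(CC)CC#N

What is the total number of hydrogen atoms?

24

Walk through each heavy atom and fill implicit hydrogens from standard valence (C 4, N 3, O 2, S 2, halogen 1):
  atom 1: C, bond orders sum to 1 (valence 4) → 3 H
  atom 2: C, bond orders sum to 2 (valence 4) → 2 H
  atom 3: C, bond orders sum to 2 (valence 4) → 2 H
  atom 4: C, bond orders sum to 3 (valence 4) → 1 H
  atom 5: C, bond orders sum to 3 (valence 4) → 1 H
  atom 6: O, bond orders sum to 2 (valence 2) → 0 H
  atom 7: C, bond orders sum to 2 (valence 4) → 2 H
  atom 8: C, bond orders sum to 3 (valence 4) → 1 H
  atom 9: F (halogen, monovalent) → 0 H
  atom 10: C, bond orders sum to 2 (valence 4) → 2 H
  atom 11: C, bond orders sum to 2 (valence 4) → 2 H
  atom 12: C, bond orders sum to 3 (valence 4) → 1 H
  atom 13: C, bond orders sum to 2 (valence 4) → 2 H
  atom 14: C, bond orders sum to 1 (valence 4) → 3 H
  atom 15: C, bond orders sum to 2 (valence 4) → 2 H
  atom 16: C, bond orders sum to 4 (valence 4) → 0 H
  atom 17: N, bond orders sum to 3 (valence 3) → 0 H
Total hydrogens: 24.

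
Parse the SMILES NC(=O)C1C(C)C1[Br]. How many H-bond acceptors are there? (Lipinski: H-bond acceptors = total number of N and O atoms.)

N atoms: 1; O atoms: 1.
Lipinski HBA = 1 + 1 = 2.

2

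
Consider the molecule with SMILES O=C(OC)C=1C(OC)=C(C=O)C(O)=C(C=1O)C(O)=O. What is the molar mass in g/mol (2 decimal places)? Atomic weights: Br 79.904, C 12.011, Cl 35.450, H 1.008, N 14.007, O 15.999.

270.19 g/mol

First, the molecular formula is C11H10O8 (counting implicit H from valence).
  C: 11 × 12.011 = 132.121
  H: 10 × 1.008 = 10.080
  O: 8 × 15.999 = 127.992
Sum: 11×12.011 + 10×1.008 + 8×15.999 = 270.193 → 270.19 g/mol.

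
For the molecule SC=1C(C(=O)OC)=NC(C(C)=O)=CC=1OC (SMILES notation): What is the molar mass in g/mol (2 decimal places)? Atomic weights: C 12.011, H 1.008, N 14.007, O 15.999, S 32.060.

241.26 g/mol

First, the molecular formula is C10H11NO4S (counting implicit H from valence).
  C: 10 × 12.011 = 120.110
  H: 11 × 1.008 = 11.088
  N: 1 × 14.007 = 14.007
  O: 4 × 15.999 = 63.996
  S: 1 × 32.060 = 32.060
Sum: 10×12.011 + 11×1.008 + 1×14.007 + 4×15.999 + 1×32.060 = 241.261 → 241.26 g/mol.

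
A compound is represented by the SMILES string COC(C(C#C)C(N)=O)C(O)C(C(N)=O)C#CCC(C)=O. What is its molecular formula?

Walk through each heavy atom and fill implicit hydrogens from standard valence (C 4, N 3, O 2, S 2, halogen 1):
  atom 1: C, bond orders sum to 1 (valence 4) → 3 H
  atom 2: O, bond orders sum to 2 (valence 2) → 0 H
  atom 3: C, bond orders sum to 3 (valence 4) → 1 H
  atom 4: C, bond orders sum to 3 (valence 4) → 1 H
  atom 5: C, bond orders sum to 4 (valence 4) → 0 H
  atom 6: C, bond orders sum to 3 (valence 4) → 1 H
  atom 7: C, bond orders sum to 4 (valence 4) → 0 H
  atom 8: N, bond orders sum to 1 (valence 3) → 2 H
  atom 9: O, bond orders sum to 2 (valence 2) → 0 H
  atom 10: C, bond orders sum to 3 (valence 4) → 1 H
  atom 11: O, bond orders sum to 1 (valence 2) → 1 H
  atom 12: C, bond orders sum to 3 (valence 4) → 1 H
  atom 13: C, bond orders sum to 4 (valence 4) → 0 H
  atom 14: N, bond orders sum to 1 (valence 3) → 2 H
  atom 15: O, bond orders sum to 2 (valence 2) → 0 H
  atom 16: C, bond orders sum to 4 (valence 4) → 0 H
  atom 17: C, bond orders sum to 4 (valence 4) → 0 H
  atom 18: C, bond orders sum to 2 (valence 4) → 2 H
  atom 19: C, bond orders sum to 4 (valence 4) → 0 H
  atom 20: C, bond orders sum to 1 (valence 4) → 3 H
  atom 21: O, bond orders sum to 2 (valence 2) → 0 H
Totals → C:14, H:18, N:2, O:5.
In Hill order: C14H18N2O5.

C14H18N2O5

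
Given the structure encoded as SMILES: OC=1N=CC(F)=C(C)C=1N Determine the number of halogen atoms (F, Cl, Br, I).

Halogen atoms appear at heavy-atom position 6 (1×F).
Other groups present: 1 hydroxyl, 1 primary amine.
Halogen count: 1.

1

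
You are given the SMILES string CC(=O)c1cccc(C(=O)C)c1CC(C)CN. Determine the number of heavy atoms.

17

Every atom symbol written in the SMILES (organic subset) is one heavy atom; implicit H are not written.
Heavy atoms by element → C:14, N:1, O:2.
Total: 17.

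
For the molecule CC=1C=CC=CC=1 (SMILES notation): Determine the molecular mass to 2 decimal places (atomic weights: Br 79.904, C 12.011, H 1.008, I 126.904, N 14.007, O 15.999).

92.14 g/mol

First, the molecular formula is C7H8 (counting implicit H from valence).
  C: 7 × 12.011 = 84.077
  H: 8 × 1.008 = 8.064
Sum: 7×12.011 + 8×1.008 = 92.141 → 92.14 g/mol.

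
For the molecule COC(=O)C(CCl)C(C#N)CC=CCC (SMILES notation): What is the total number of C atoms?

Count every carbon token in the SMILES (each C, including those in ring-closure positions and inside branches).
Carbon count: 11.

11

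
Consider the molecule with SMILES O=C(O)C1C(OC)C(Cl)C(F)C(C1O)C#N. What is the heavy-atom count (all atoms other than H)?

Every atom symbol written in the SMILES (organic subset) is one heavy atom; implicit H are not written.
Heavy atoms by element → C:9, Cl:1, F:1, N:1, O:4.
Total: 16.

16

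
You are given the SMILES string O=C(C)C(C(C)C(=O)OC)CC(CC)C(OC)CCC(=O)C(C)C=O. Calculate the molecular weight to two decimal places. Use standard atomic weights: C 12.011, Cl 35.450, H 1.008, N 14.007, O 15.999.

356.46 g/mol

First, the molecular formula is C19H32O6 (counting implicit H from valence).
  C: 19 × 12.011 = 228.209
  H: 32 × 1.008 = 32.256
  O: 6 × 15.999 = 95.994
Sum: 19×12.011 + 32×1.008 + 6×15.999 = 356.459 → 356.46 g/mol.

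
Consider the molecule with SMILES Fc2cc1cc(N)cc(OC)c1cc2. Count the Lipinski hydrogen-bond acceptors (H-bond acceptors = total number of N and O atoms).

2

N atoms: 1; O atoms: 1.
Lipinski HBA = 1 + 1 = 2.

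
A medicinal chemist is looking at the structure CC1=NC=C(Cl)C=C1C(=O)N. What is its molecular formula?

C7H7ClN2O

Walk through each heavy atom and fill implicit hydrogens from standard valence (C 4, N 3, O 2, S 2, halogen 1):
  atom 1: C, bond orders sum to 1 (valence 4) → 3 H
  atom 2: C, bond orders sum to 4 (valence 4) → 0 H
  atom 3: N, bond orders sum to 3 (valence 3) → 0 H
  atom 4: C, bond orders sum to 3 (valence 4) → 1 H
  atom 5: C, bond orders sum to 4 (valence 4) → 0 H
  atom 6: Cl (halogen, monovalent) → 0 H
  atom 7: C, bond orders sum to 3 (valence 4) → 1 H
  atom 8: C, bond orders sum to 4 (valence 4) → 0 H
  atom 9: C, bond orders sum to 4 (valence 4) → 0 H
  atom 10: O, bond orders sum to 2 (valence 2) → 0 H
  atom 11: N, bond orders sum to 1 (valence 3) → 2 H
Totals → C:7, H:7, Cl:1, N:2, O:1.
In Hill order: C7H7ClN2O.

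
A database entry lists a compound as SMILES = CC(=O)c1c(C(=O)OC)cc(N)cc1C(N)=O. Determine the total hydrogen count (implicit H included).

12

Walk through each heavy atom and fill implicit hydrogens from standard valence (C 4, N 3, O 2, S 2, halogen 1); for lowercase aromatic atoms, an aromatic c carries 1 H when it has two neighbours and 0 H with three, and aromatic n carries 0 H:
  atom 1: C, bond orders sum to 1 (valence 4) → 3 H
  atom 2: C, bond orders sum to 4 (valence 4) → 0 H
  atom 3: O, bond orders sum to 2 (valence 2) → 0 H
  atom 4: aromatic c, 3 neighbours → 0 H
  atom 5: aromatic c, 3 neighbours → 0 H
  atom 6: C, bond orders sum to 4 (valence 4) → 0 H
  atom 7: O, bond orders sum to 2 (valence 2) → 0 H
  atom 8: O, bond orders sum to 2 (valence 2) → 0 H
  atom 9: C, bond orders sum to 1 (valence 4) → 3 H
  atom 10: aromatic c, 2 neighbours → 1 H
  atom 11: aromatic c, 3 neighbours → 0 H
  atom 12: N, bond orders sum to 1 (valence 3) → 2 H
  atom 13: aromatic c, 2 neighbours → 1 H
  atom 14: aromatic c, 3 neighbours → 0 H
  atom 15: C, bond orders sum to 4 (valence 4) → 0 H
  atom 16: N, bond orders sum to 1 (valence 3) → 2 H
  atom 17: O, bond orders sum to 2 (valence 2) → 0 H
Total hydrogens: 12.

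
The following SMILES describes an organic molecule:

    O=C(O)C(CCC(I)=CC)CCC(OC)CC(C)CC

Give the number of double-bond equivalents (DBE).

Degree of unsaturation = (number of rings) + (number of π bonds).
Ring closures in the SMILES: 0.
π bonds: 2 double bonds (each 1 DoU) → 2 DoU from unsaturation.
Total DoU = 0 + 2 = 2.

2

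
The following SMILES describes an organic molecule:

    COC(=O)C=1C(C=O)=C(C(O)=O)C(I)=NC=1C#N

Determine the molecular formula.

Walk through each heavy atom and fill implicit hydrogens from standard valence (C 4, N 3, O 2, S 2, halogen 1):
  atom 1: C, bond orders sum to 1 (valence 4) → 3 H
  atom 2: O, bond orders sum to 2 (valence 2) → 0 H
  atom 3: C, bond orders sum to 4 (valence 4) → 0 H
  atom 4: O, bond orders sum to 2 (valence 2) → 0 H
  atom 5: C, bond orders sum to 4 (valence 4) → 0 H
  atom 6: C, bond orders sum to 4 (valence 4) → 0 H
  atom 7: C, bond orders sum to 3 (valence 4) → 1 H
  atom 8: O, bond orders sum to 2 (valence 2) → 0 H
  atom 9: C, bond orders sum to 4 (valence 4) → 0 H
  atom 10: C, bond orders sum to 4 (valence 4) → 0 H
  atom 11: O, bond orders sum to 1 (valence 2) → 1 H
  atom 12: O, bond orders sum to 2 (valence 2) → 0 H
  atom 13: C, bond orders sum to 4 (valence 4) → 0 H
  atom 14: I (halogen, monovalent) → 0 H
  atom 15: N, bond orders sum to 3 (valence 3) → 0 H
  atom 16: C, bond orders sum to 4 (valence 4) → 0 H
  atom 17: C, bond orders sum to 4 (valence 4) → 0 H
  atom 18: N, bond orders sum to 3 (valence 3) → 0 H
Totals → C:10, H:5, I:1, N:2, O:5.
In Hill order: C10H5IN2O5.

C10H5IN2O5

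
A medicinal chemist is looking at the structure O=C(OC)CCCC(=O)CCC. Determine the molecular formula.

Walk through each heavy atom and fill implicit hydrogens from standard valence (C 4, N 3, O 2, S 2, halogen 1):
  atom 1: O, bond orders sum to 2 (valence 2) → 0 H
  atom 2: C, bond orders sum to 4 (valence 4) → 0 H
  atom 3: O, bond orders sum to 2 (valence 2) → 0 H
  atom 4: C, bond orders sum to 1 (valence 4) → 3 H
  atom 5: C, bond orders sum to 2 (valence 4) → 2 H
  atom 6: C, bond orders sum to 2 (valence 4) → 2 H
  atom 7: C, bond orders sum to 2 (valence 4) → 2 H
  atom 8: C, bond orders sum to 4 (valence 4) → 0 H
  atom 9: O, bond orders sum to 2 (valence 2) → 0 H
  atom 10: C, bond orders sum to 2 (valence 4) → 2 H
  atom 11: C, bond orders sum to 2 (valence 4) → 2 H
  atom 12: C, bond orders sum to 1 (valence 4) → 3 H
Totals → C:9, H:16, O:3.
In Hill order: C9H16O3.

C9H16O3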